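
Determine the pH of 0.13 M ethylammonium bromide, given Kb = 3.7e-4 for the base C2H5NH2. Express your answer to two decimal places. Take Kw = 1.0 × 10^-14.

pH = 5.73

C2H5NH3+ is the conjugate acid of the weak base C2H5NH2.
Ka = Kw/Kb = 1.0×10^-14 / 3.7 × 10^-4 = 2.70 × 10^-11
From the ICE table, Ka = x²/(0.13 − x) = 2.70 × 10^-11.
Since Ka ≪ C₀, x ≈ √(Ka·C₀) = 1.87 × 10^-6 M.
pH = −log(1.87 × 10^-6) = 5.73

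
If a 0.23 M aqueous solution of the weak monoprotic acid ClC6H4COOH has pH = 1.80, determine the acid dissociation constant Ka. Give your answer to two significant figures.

[H+] = 10^(-1.80) = 1.58 × 10^-2 M
At equilibrium [HA] = 0.23 − 1.58 × 10^-2 = 2.14 × 10^-1 M
Ka = [H+][A-]/[HA] = (1.58 × 10^-2)² / 2.14 × 10^-1 = 1.2 × 10^-3

Ka = 1.2 × 10^-3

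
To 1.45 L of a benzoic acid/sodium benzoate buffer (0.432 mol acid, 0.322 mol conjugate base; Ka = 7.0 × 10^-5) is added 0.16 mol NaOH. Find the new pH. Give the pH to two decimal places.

pH = 4.40

OH- converts C6H5COOH to C6H5COO-: C6H5COOH → 0.272 mol, C6H5COO- → 0.482 mol.
pKa = −log(7.0 × 10^-5) = 4.155
pH = pKa + log(n_C6H5COO-/n_C6H5COOH) = 4.155 + log(0.482/0.272) = 4.155 + (+0.248)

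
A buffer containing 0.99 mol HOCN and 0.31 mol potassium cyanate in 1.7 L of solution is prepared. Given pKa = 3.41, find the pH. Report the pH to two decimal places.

pH = 2.91

Henderson–Hasselbalch: pH = pKa + log([OCN-]/[HOCN]) = 3.41 + log(0.31/0.99)
pH = 3.41 + (-0.504) = 2.91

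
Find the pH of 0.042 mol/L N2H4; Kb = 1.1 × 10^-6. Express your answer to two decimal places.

pH = 10.33

N2H4 + H2O ⇌ N2H5+ + OH-
Kb = [OH-]²/(0.042 − [OH-]) = 1.1 × 10^-6
Since Kb ≪ C₀, [OH-] ≈ √(Kb·C₀) = 2.15 × 10^-4 M.
pOH = 3.67, so pH = 14.00 − pOH = 10.33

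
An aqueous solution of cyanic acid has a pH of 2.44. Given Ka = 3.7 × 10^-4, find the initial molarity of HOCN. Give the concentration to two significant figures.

[H+] = 10^(-2.44) = 3.63 × 10^-3 M = x
Ka = x²/(C₀ − x) ⇒ C₀ = x + x²/Ka
C₀ = 3.63 × 10^-3 + (3.63 × 10^-3)²/(3.7 × 10^-4) = 3.92 × 10^-2 M

C₀ = 3.9 × 10^-2 M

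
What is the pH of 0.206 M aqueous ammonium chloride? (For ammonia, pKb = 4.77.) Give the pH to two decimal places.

pH = 4.96

NH4+ is the conjugate acid of the weak base NH3.
Kb = 10^(−4.77) = 1.70 × 10^-5
Ka = Kw/Kb = 1.0×10^-14 / 1.70 × 10^-5 = 5.88 × 10^-10
Let x = [H+] at equilibrium. Ka = x²/(0.206 − x).
Assume x ≪ 0.206: x ≈ √(5.88 × 10^-10 × 0.206) = 1.10 × 10^-5 M
(x/C₀ = 0.0053% < 5%, so the approximation holds.)
pH = −log[H+] = −log(1.10 × 10^-5) = 4.96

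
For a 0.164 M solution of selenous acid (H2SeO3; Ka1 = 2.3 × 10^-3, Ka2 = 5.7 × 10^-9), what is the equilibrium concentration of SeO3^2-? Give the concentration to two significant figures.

First ionization gives [H+] ≈ [HSeO3-] = 1.83 × 10^-2 M.
Second step: Ka2 = [H+][SeO3^2-]/[HSeO3-] ≈ [SeO3^2-] (since [H+] ≈ [HSeO3-]).
So [SeO3^2-] ≈ Ka2.

5.7 × 10^-9 M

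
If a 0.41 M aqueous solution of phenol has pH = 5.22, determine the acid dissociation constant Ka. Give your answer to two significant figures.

[H+] = 10^(-5.22) = 6.03 × 10^-6 M
At equilibrium [HA] = 0.41 − 6.03 × 10^-6 = 4.10 × 10^-1 M
Ka = [H+][A-]/[HA] = (6.03 × 10^-6)² / 4.10 × 10^-1 = 8.9 × 10^-11

Ka = 8.9 × 10^-11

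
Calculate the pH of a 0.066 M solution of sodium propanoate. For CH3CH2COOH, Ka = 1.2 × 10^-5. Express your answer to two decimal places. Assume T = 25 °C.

pH = 8.87

CH3CH2COO- is the conjugate base of the weak acid CH3CH2COOH.
Kb = Kw/Ka = 1.0×10^-14 / 1.2 × 10^-5 = 8.33 × 10^-10
Kb = [OH-]²/(0.066 − [OH-]) = 8.33 × 10^-10
Neglecting [OH-] in the denominator: [OH-] = √(8.33 × 10^-10 × 0.066) = 7.41 × 10^-6 M
([OH-]/C₀ = 0.011% < 5%, so the approximation holds.)
pOH = 5.13, so pH = 14.00 − pOH = 8.87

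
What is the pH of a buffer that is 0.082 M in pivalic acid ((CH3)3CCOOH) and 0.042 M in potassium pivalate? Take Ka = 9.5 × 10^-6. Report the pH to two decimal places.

pH = 4.73

pKa = −log(9.5 × 10^-6) = 5.022
Using pH = pKa + log([base]/[acid]) with [base]/[acid] = 0.042/0.082:
pH = 5.022 + (-0.291) = 4.73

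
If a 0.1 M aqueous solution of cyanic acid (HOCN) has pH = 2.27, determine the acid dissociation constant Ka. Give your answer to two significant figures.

Ka = 3.0 × 10^-4

[H+] = 10^(-2.27) = 5.37 × 10^-3 M
At equilibrium [HA] = 0.1 − 5.37 × 10^-3 = 9.46 × 10^-2 M
Ka = [H+][A-]/[HA] = (5.37 × 10^-3)² / 9.46 × 10^-2 = 3.0 × 10^-4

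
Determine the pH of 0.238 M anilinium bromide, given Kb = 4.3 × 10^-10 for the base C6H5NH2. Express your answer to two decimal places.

pH = 2.63

C6H5NH3+ is the conjugate acid of the weak base C6H5NH2.
Ka = Kw/Kb = 1.0×10^-14 / 4.3 × 10^-10 = 2.33 × 10^-5
Ka = [H+]²/(0.238 − [H+]) = 2.33 × 10^-5
Assume [H+] ≪ 0.238: [H+] ≈ √(2.33 × 10^-5 × 0.238) = 2.35 × 10^-3 M
([H+]/C₀ = 0.99% < 5%, so the approximation holds.)
pH = −log[H+] = −log(2.35 × 10^-3) = 2.63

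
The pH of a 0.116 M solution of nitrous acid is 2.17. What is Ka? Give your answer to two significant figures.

[H+] = 10^(-2.17) = 6.76 × 10^-3 M
At equilibrium [HA] = 0.116 − 6.76 × 10^-3 = 1.09 × 10^-1 M
Ka = [H+][A-]/[HA] = (6.76 × 10^-3)² / 1.09 × 10^-1 = 4.2 × 10^-4

Ka = 4.2 × 10^-4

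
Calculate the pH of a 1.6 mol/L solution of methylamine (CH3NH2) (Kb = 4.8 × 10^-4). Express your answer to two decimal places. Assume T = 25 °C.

CH3NH2 + H2O ⇌ CH3NH3+ + OH-
Kb = x²/(1.6 − x) = 4.8 × 10^-4
Assume x ≪ 1.6: x ≈ √(4.8 × 10^-4 × 1.6) = 2.77 × 10^-2 M
Check: 1.7% ionized — well under 5%, approximation valid.
pOH = −log(2.77 × 10^-2) = 1.56; pH = 14.00 − 1.56 = 12.44

pH = 12.44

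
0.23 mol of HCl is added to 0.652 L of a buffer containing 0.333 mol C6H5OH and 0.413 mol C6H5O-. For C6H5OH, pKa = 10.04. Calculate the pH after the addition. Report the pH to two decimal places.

pH = 9.55

Added H+ converts C6H5O- to C6H5OH: C6H5OH → 0.563 mol, C6H5O- → 0.183 mol.
pH = pKa + log(n_C6H5O-/n_C6H5OH) = 10.04 + log(0.183/0.563) = 10.04 + (-0.488)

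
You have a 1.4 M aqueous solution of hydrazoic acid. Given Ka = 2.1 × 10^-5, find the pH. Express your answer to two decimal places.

HN3 ⇌ N3- + H+
From the ICE table, Ka = [H+]²/(1.4 − [H+]) = 2.1 × 10^-5.
Assume [H+] ≪ 1.4: [H+] ≈ √(2.1 × 10^-5 × 1.4) = 5.42 × 10^-3 M
([H+]/C₀ = 0.39% < 5%, so the approximation holds.)
pH = −log(5.42 × 10^-3) = 2.27

pH = 2.27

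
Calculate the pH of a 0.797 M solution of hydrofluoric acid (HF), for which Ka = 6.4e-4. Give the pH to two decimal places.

pH = 1.65

HF ⇌ F- + H+
Let x = [H+] at equilibrium. Ka = x²/(0.797 − x).
Neglecting x in the denominator: x = √(6.4 × 10^-4 × 0.797) = 2.26 × 10^-2 M
pH = −log[H+] = −log(2.26 × 10^-2) = 1.65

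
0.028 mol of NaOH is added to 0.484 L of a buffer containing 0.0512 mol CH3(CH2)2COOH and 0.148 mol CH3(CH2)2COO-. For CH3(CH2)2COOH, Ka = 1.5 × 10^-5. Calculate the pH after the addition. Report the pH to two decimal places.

After neutralization: n(CH3(CH2)2COOH) = 0.0232 mol, n(CH3(CH2)2COO-) = 0.176 mol.
pKa = −log(1.5 × 10^-5) = 4.824
Henderson–Hasselbalch with mole ratio 0.176/0.0232: pH = 4.824 + (+0.880)

pH = 5.70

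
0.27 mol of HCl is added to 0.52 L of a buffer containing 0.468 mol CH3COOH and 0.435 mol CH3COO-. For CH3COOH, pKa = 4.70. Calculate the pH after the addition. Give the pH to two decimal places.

Added H+ converts CH3COO- to CH3COOH: CH3COOH → 0.738 mol, CH3COO- → 0.165 mol.
pH = pKa + log([A⁻]/[HA]) = 4.70 + log(0.165/0.738) = 4.70 -0.651

pH = 4.05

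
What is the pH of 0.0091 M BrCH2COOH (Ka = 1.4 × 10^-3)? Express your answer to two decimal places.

pH = 2.53

BrCH2COOH ⇌ BrCH2COO- + H+
Ka = x²/(0.0091 − x) = 1.4 × 10^-3
Here C₀/Ka ≈ 6.5, so the small-x approximation fails. Use the quadratic:
x = [−0.0014 + √(0.0014² + 5.1e-05)]/2 = 2.94 × 10^-3 M
pH = −log(2.94 × 10^-3) = 2.53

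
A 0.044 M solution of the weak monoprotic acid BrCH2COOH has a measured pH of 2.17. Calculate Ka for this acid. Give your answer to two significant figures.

[H+] = 10^(-2.17) = 6.76 × 10^-3 M
At equilibrium [HA] = 0.044 − 6.76 × 10^-3 = 3.72 × 10^-2 M
Ka = [H+][A-]/[HA] = (6.76 × 10^-3)² / 3.72 × 10^-2 = 1.2 × 10^-3

Ka = 1.2 × 10^-3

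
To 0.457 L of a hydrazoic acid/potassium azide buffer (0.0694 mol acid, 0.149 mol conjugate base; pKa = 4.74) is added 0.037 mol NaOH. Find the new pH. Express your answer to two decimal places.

OH- converts HN3 to N3-: HN3 → 0.0324 mol, N3- → 0.186 mol.
Henderson–Hasselbalch with mole ratio 0.186/0.0324: pH = 4.74 + (+0.759)

pH = 5.50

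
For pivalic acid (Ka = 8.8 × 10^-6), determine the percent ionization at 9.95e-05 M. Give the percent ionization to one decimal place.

25.6%

(CH3)3CCOOH ⇌ (CH3)3CCOO- + H+; let x = [H+] at equilibrium.
Ka = x²/(C₀ − x); solving the quadratic gives x = 2.55 × 10^-5 M.
% ionization = x/C₀ × 100% = 2.55 × 10^-5/9.95e-05 × 100% = 25.6%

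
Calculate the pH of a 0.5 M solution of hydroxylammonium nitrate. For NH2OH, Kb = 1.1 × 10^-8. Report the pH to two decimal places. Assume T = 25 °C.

pH = 3.17

NH3OH+ is the conjugate acid of the weak base NH2OH.
Ka = Kw/Kb = 1.0×10^-14 / 1.1 × 10^-8 = 9.09 × 10^-7
Ka = [H+]²/(0.5 − [H+]) = 9.09 × 10^-7
Since Ka ≪ C₀, [H+] ≈ √(Ka·C₀) = 6.74 × 10^-4 M.
pH = −log[H+] = −log(6.74 × 10^-4) = 3.17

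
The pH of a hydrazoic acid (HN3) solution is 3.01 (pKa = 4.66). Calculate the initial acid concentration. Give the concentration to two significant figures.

C₀ = 4.5 × 10^-2 M

[H+] = 10^(-3.01) = 9.77 × 10^-4 M = x
Ka = 10^(−4.66) = 2.19 × 10^-5
Ka = x²/(C₀ − x) ⇒ C₀ = x + x²/Ka
C₀ = 9.77 × 10^-4 + (9.77 × 10^-4)²/(2.19 × 10^-5) = 4.46 × 10^-2 M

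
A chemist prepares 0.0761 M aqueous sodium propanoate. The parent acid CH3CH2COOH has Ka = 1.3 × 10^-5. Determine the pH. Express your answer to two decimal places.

pH = 8.88

CH3CH2COO- is the conjugate base of the weak acid CH3CH2COOH.
Kb = Kw/Ka = 1.0×10^-14 / 1.3 × 10^-5 = 7.69 × 10^-10
Kb = [OH-]²/(0.0761 − [OH-]) = 7.69 × 10^-10
Since Kb ≪ C₀, [OH-] ≈ √(Kb·C₀) = 7.65 × 10^-6 M.
pOH = −log(7.65 × 10^-6) = 5.12; pH = 14.00 − 5.12 = 8.88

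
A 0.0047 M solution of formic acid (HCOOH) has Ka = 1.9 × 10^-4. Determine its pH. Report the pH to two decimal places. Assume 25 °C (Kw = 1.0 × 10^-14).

pH = 3.07

HCOOH ⇌ HCOO- + H+
Let x = [H+] at equilibrium. Ka = x²/(0.0047 − x).
Here C₀/Ka ≈ 24.7, so the small-x approximation fails. Use the quadratic:
x = [−0.00019 + √(0.00019² + 3.57e-06)]/2 = 8.55 × 10^-4 M
pH = −log(8.55 × 10^-4) = 3.07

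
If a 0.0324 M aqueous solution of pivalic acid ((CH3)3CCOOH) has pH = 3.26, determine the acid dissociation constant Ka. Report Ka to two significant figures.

Ka = 9.5 × 10^-6

[H+] = 10^(-3.26) = 5.50 × 10^-4 M
At equilibrium [HA] = 0.0324 − 5.50 × 10^-4 = 3.18 × 10^-2 M
Ka = [H+][A-]/[HA] = (5.50 × 10^-4)² / 3.18 × 10^-2 = 9.5 × 10^-6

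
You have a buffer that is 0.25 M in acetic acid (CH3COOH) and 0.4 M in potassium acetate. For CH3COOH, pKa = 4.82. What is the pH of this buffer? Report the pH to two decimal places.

pH = 5.02

pH = pKa + log([A⁻]/[HA]) = 4.82 + log(0.4/0.25)
pH = 4.82 + (+0.204) = 5.02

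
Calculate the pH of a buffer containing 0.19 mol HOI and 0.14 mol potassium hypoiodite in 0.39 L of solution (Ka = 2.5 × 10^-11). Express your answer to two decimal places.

pKa = −log(2.5 × 10^-11) = 10.602
Henderson–Hasselbalch: pH = pKa + log([OI-]/[HOI]) = 10.602 + log(0.14/0.19)
pH = 10.602 + (-0.133) = 10.47

pH = 10.47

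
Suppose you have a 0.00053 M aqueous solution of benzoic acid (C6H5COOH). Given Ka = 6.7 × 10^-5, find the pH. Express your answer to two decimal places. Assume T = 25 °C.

pH = 3.80

C6H5COOH ⇌ C6H5COO- + H+
From the ICE table, Ka = [H+]²/(0.00053 − [H+]) = 6.7 × 10^-5.
[H+] is not negligible relative to C₀; solve [H+]² + 6.7e-05·[H+] − 3.55e-08 = 0.
[H+] = [−6.7e-05 + √(6.7e-05² + 1.42e-07)]/2 = 1.58 × 10^-4 M
pH = −log[H+] = −log(1.58 × 10^-4) = 3.80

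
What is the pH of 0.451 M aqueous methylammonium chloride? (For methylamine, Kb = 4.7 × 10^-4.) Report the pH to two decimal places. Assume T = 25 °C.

CH3NH3+ is the conjugate acid of the weak base CH3NH2.
Ka = Kw/Kb = 1.0×10^-14 / 4.7 × 10^-4 = 2.13 × 10^-11
From the ICE table, Ka = [H+]²/(0.451 − [H+]) = 2.13 × 10^-11.
Since Ka ≪ C₀, [H+] ≈ √(Ka·C₀) = 3.10 × 10^-6 M.
Check: 0.00069% ionized — well under 5%, approximation valid.
pH = −log[H+] = −log(3.10 × 10^-6) = 5.51

pH = 5.51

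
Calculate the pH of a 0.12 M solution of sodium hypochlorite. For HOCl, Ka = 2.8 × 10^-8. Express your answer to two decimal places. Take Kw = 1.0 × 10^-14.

pH = 10.32

OCl- is the conjugate base of the weak acid HOCl.
Kb = Kw/Ka = 1.0×10^-14 / 2.8 × 10^-8 = 3.57 × 10^-7
Kb = [OH-]²/(0.12 − [OH-]) = 3.57 × 10^-7
Assume [OH-] ≪ 0.12: [OH-] ≈ √(3.57 × 10^-7 × 0.12) = 2.07 × 10^-4 M
pOH = 3.68, so pH = 14.00 − pOH = 10.32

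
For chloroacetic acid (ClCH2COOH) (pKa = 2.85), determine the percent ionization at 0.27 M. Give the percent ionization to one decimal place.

ClCH2COOH ⇌ ClCH2COO- + H+; let x = [H+] at equilibrium.
Ka = 10^(−2.85) = 1.41 × 10^-3
Ka = x²/(C₀ − x); solving the quadratic gives x = 1.88 × 10^-2 M.
Fraction ionized = 1.88 × 10^-2 / 0.27 = 0.0696 → 7.0%

7.0%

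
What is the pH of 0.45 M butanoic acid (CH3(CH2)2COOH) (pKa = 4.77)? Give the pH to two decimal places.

CH3(CH2)2COOH ⇌ CH3(CH2)2COO- + H+
Ka = 10^(−4.77) = 1.70 × 10^-5
From the ICE table, Ka = [H+]²/(0.45 − [H+]) = 1.70 × 10^-5.
Since Ka ≪ C₀, [H+] ≈ √(Ka·C₀) = 2.77 × 10^-3 M.
Check: 0.61% ionized — well under 5%, approximation valid.
pH = −log(2.77 × 10^-3) = 2.56

pH = 2.56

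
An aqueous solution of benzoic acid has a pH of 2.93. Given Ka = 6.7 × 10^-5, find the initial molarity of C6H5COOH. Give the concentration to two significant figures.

C₀ = 2.2 × 10^-2 M

[H+] = 10^(-2.93) = 1.17 × 10^-3 M = x
Ka = x²/(C₀ − x) ⇒ C₀ = x + x²/Ka
C₀ = 1.17 × 10^-3 + (1.17 × 10^-3)²/(6.7 × 10^-5) = 2.16 × 10^-2 M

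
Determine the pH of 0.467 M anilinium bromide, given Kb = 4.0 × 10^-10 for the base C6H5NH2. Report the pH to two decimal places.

C6H5NH3+ is the conjugate acid of the weak base C6H5NH2.
Ka = Kw/Kb = 1.0×10^-14 / 4.0 × 10^-10 = 2.50 × 10^-5
From the ICE table, Ka = [H+]²/(0.467 − [H+]) = 2.50 × 10^-5.
Since Ka ≪ C₀, [H+] ≈ √(Ka·C₀) = 3.42 × 10^-3 M.
pH = −log[H+] = −log(3.42 × 10^-3) = 2.47

pH = 2.47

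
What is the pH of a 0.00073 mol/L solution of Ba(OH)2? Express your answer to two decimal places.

pH = 11.16

Ba(OH)2 is a strong base (each formula unit releases 2 OH-); [OH-] = 0.00146 M.
pOH = -log(0.00146) = 2.84
pH = 14.00 - 2.84 = 11.16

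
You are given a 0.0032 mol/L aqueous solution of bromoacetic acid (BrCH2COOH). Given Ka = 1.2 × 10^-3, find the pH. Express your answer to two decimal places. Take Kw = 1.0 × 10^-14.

BrCH2COOH ⇌ BrCH2COO- + H+
From the ICE table, Ka = [H+]²/(0.0032 − [H+]) = 1.2 × 10^-3.
The 5% rule fails; solving [H+]² + Ka·[H+] − Ka·C₀ = 0 exactly:
[H+] = (−Ka + √(Ka² + 4·Ka·C₀))/2 = 1.45 × 10^-3 M
pH = −log(1.45 × 10^-3) = 2.84

pH = 2.84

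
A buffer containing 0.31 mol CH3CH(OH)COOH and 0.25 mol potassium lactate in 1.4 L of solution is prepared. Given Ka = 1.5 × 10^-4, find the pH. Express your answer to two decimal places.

pKa = −log(1.5 × 10^-4) = 3.824
Using pH = pKa + log([base]/[acid]) with [base]/[acid] = 0.25/0.31:
pH = 3.824 + (-0.093) = 3.73

pH = 3.73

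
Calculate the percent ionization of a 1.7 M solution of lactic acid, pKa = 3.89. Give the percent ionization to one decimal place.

0.9%

CH3CH(OH)COOH ⇌ CH3CH(OH)COO- + H+; let x = [H+] at equilibrium.
Ka = 10^(−3.89) = 1.29 × 10^-4
x ≈ √(Ka·C₀) = √(1.29 × 10^-4 × 1.7) = 1.48 × 10^-2 M
% ionization = x/C₀ × 100% = 1.48 × 10^-2/1.7 × 100% = 0.9%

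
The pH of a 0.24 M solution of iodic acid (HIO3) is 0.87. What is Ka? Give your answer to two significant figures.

[H+] = 10^(-0.87) = 1.35 × 10^-1 M
At equilibrium [HA] = 0.24 − 1.35 × 10^-1 = 1.05 × 10^-1 M
Ka = [H+][A-]/[HA] = (1.35 × 10^-1)² / 1.05 × 10^-1 = 1.7 × 10^-1

Ka = 1.7 × 10^-1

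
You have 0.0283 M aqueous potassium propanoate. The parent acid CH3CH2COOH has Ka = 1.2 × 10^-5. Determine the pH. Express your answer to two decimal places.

CH3CH2COO- is the conjugate base of the weak acid CH3CH2COOH.
Kb = Kw/Ka = 1.0×10^-14 / 1.2 × 10^-5 = 8.33 × 10^-10
Kb = x²/(0.0283 − x) = 8.33 × 10^-10
Neglecting x in the denominator: x = √(8.33 × 10^-10 × 0.0283) = 4.86 × 10^-6 M
Check: 0.017% ionized — well under 5%, approximation valid.
pOH = 5.31, so pH = 14.00 − pOH = 8.69

pH = 8.69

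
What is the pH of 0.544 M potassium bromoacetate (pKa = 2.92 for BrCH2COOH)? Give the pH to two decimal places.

pH = 8.33

BrCH2COO- is the conjugate base of the weak acid BrCH2COOH.
Ka = 10^(−2.92) = 1.20 × 10^-3
Kb = Kw/Ka = 1.0×10^-14 / 1.20 × 10^-3 = 8.33 × 10^-12
From the ICE table, Kb = x²/(0.544 − x) = 8.33 × 10^-12.
Since Kb ≪ C₀, x ≈ √(Kb·C₀) = 2.13 × 10^-6 M.
Check: 0.00039% ionized — well under 5%, approximation valid.
pOH = −log(2.13 × 10^-6) = 5.67; pH = 14.00 − 5.67 = 8.33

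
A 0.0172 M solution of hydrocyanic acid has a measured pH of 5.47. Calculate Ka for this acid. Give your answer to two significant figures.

Ka = 6.7 × 10^-10

[H+] = 10^(-5.47) = 3.39 × 10^-6 M
At equilibrium [HA] = 0.0172 − 3.39 × 10^-6 = 1.72 × 10^-2 M
Ka = [H+][A-]/[HA] = (3.39 × 10^-6)² / 1.72 × 10^-2 = 6.7 × 10^-10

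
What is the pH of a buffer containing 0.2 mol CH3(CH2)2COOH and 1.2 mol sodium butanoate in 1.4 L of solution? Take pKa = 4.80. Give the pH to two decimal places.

pH = 5.58

pH = pKa + log([A⁻]/[HA]) = 4.80 + log(1.2/0.2)
pH = 4.80 + (+0.778) = 5.58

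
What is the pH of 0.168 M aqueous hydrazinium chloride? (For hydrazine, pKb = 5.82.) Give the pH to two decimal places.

N2H5+ is the conjugate acid of the weak base N2H4.
Kb = 10^(−5.82) = 1.51 × 10^-6
Ka = Kw/Kb = 1.0×10^-14 / 1.51 × 10^-6 = 6.62 × 10^-9
From the ICE table, Ka = [H+]²/(0.168 − [H+]) = 6.62 × 10^-9.
Neglecting [H+] in the denominator: [H+] = √(6.62 × 10^-9 × 0.168) = 3.33 × 10^-5 M
([H+]/C₀ = 0.02% < 5%, so the approximation holds.)
pH = −log(3.33 × 10^-5) = 4.48

pH = 4.48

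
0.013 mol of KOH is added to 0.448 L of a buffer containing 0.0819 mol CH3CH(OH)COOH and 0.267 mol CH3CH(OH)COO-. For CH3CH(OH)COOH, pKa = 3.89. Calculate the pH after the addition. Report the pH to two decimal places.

pH = 4.50

After neutralization: n(CH3CH(OH)COOH) = 0.0689 mol, n(CH3CH(OH)COO-) = 0.28 mol.
pH = pKa + log(n_CH3CH(OH)COO-/n_CH3CH(OH)COOH) = 3.89 + log(0.28/0.0689) = 3.89 + (+0.609)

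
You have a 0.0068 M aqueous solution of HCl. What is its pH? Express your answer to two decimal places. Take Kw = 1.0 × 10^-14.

pH = 2.17

HCl is a strong acid and dissociates completely, so [H+] = 0.0068 M.
pH = -log(0.0068) = 2.17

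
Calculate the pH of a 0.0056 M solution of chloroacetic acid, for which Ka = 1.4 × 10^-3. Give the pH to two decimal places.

ClCH2COOH ⇌ ClCH2COO- + H+
From the ICE table, Ka = [H+]²/(0.0056 − [H+]) = 1.4 × 10^-3.
The 5% rule fails; solving [H+]² + Ka·[H+] − Ka·C₀ = 0 exactly:
[H+] = (−Ka + √(Ka² + 4·Ka·C₀))/2 = 2.19 × 10^-3 M
pH = −log[H+] = −log(2.19 × 10^-3) = 2.66

pH = 2.66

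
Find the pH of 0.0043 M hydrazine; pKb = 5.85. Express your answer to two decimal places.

N2H4 + H2O ⇌ N2H5+ + OH-
Kb = 10^(−5.85) = 1.41 × 10^-6
From the ICE table, Kb = x²/(0.0043 − x) = 1.41 × 10^-6.
Assume x ≪ 0.0043: x ≈ √(1.41 × 10^-6 × 0.0043) = 7.79 × 10^-5 M
(x/C₀ = 1.8% < 5%, so the approximation holds.)
pOH = −log(7.79 × 10^-5) = 4.11; pH = 14.00 − 4.11 = 9.89

pH = 9.89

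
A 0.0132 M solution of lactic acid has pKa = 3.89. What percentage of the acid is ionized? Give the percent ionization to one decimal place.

9.4%

CH3CH(OH)COOH ⇌ CH3CH(OH)COO- + H+; let x = [H+] at equilibrium.
Ka = 10^(−3.89) = 1.29 × 10^-4
Solve x² + 0.000129x − 1.7e-06 = 0 → x = 1.24 × 10^-3 M
% ionization = x/C₀ × 100% = 1.24 × 10^-3/0.0132 × 100% = 9.4%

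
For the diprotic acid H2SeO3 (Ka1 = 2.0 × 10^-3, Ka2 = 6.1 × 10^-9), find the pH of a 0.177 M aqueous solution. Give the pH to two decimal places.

Since Ka1 ≫ Ka2, the first ionization dominates [H+].
Ka1 = x²/(0.177 − x) = 2.0 × 10^-3
Solving the quadratic: x = (−Ka1 + √(Ka1² + 4·Ka1·C₀))/2 = 1.78 × 10^-2 M
pH = −log(1.78 × 10^-2) = 1.75

pH = 1.75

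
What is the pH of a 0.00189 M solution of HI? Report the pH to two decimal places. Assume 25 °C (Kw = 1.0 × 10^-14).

HI is a strong acid and dissociates completely, so [H+] = 0.00189 M.
pH = -log(0.00189) = 2.72

pH = 2.72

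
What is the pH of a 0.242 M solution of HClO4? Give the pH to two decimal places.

HClO4 is a strong acid and dissociates completely, so [H+] = 0.242 M.
pH = -log(0.242) = 0.62

pH = 0.62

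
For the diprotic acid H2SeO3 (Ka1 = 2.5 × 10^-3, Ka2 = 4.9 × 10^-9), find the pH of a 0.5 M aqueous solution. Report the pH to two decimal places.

pH = 1.47

Since Ka1 ≫ Ka2, the first ionization dominates [H+].
Ka1 = x²/(0.5 − x) = 2.5 × 10^-3
Solving the quadratic: x = (−Ka1 + √(Ka1² + 4·Ka1·C₀))/2 = 3.41 × 10^-2 M
pH = −log(3.41 × 10^-2) = 1.47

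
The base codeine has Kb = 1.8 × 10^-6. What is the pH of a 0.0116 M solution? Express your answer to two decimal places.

pH = 10.16

C18H21NO3 + H2O ⇌ C18H22NO3+ + OH-
Kb = [OH-]²/(0.0116 − [OH-]) = 1.8 × 10^-6
Assume [OH-] ≪ 0.0116: [OH-] ≈ √(1.8 × 10^-6 × 0.0116) = 1.44 × 10^-4 M
([OH-]/C₀ = 1.2% < 5%, so the approximation holds.)
pOH = −log(1.44 × 10^-4) = 3.84; pH = 14.00 − 3.84 = 10.16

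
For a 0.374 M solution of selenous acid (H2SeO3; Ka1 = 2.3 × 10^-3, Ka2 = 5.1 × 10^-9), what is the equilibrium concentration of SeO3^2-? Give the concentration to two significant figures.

5.1 × 10^-9 M

First ionization gives [H+] ≈ [HSeO3-] = 2.82 × 10^-2 M.
Second step: Ka2 = [H+][SeO3^2-]/[HSeO3-] ≈ [SeO3^2-] (since [H+] ≈ [HSeO3-]).
So [SeO3^2-] ≈ Ka2.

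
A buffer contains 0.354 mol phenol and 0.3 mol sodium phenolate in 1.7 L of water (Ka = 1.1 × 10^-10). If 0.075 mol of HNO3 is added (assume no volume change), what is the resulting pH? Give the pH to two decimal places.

pH = 9.68

After neutralization: n(C6H5OH) = 0.429 mol, n(C6H5O-) = 0.225 mol.
pKa = −log(1.1 × 10^-10) = 9.959
pH = pKa + log([A⁻]/[HA]) = 9.959 + log(0.225/0.429) = 9.959 -0.280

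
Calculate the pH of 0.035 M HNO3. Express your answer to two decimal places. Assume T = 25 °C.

pH = 1.46

HNO3 is a strong acid and dissociates completely, so [H+] = 0.035 M.
pH = -log(0.035) = 1.46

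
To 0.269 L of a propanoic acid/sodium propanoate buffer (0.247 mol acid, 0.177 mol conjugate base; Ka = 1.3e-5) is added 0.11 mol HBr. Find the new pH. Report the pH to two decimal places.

Added H+ converts CH3CH2COO- to CH3CH2COOH: CH3CH2COOH → 0.357 mol, CH3CH2COO- → 0.067 mol.
pKa = −log(1.3 × 10^-5) = 4.886
pH = pKa + log([A⁻]/[HA]) = 4.886 + log(0.067/0.357) = 4.886 -0.727

pH = 4.16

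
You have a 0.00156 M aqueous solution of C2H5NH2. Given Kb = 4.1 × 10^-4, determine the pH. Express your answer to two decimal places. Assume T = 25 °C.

pH = 10.79

C2H5NH2 + H2O ⇌ C2H5NH3+ + OH-
From the ICE table, Kb = x²/(0.00156 − x) = 4.1 × 10^-4.
The 5% rule fails; solving x² + Kb·x − Kb·C₀ = 0 exactly:
x = (−Kb + √(Kb² + 4·Kb·C₀))/2 = 6.21 × 10^-4 M
pOH = −log(6.21 × 10^-4) = 3.21; pH = 14.00 − 3.21 = 10.79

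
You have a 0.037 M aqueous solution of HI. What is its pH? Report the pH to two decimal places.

HI is a strong acid and dissociates completely, so [H+] = 0.037 M.
pH = -log(0.037) = 1.43

pH = 1.43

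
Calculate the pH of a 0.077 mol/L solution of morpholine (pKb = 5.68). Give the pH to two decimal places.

pH = 10.60

C4H8ONH + H2O ⇌ C4H8ONH2+ + OH-
Kb = 10^(−5.68) = 2.09 × 10^-6
Kb = [OH-]²/(0.077 − [OH-]) = 2.09 × 10^-6
Since Kb ≪ C₀, [OH-] ≈ √(Kb·C₀) = 4.01 × 10^-4 M.
pOH = −log(4.01 × 10^-4) = 3.40; pH = 14.00 − 3.40 = 10.60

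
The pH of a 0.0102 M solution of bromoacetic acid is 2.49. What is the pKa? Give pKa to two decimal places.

[H+] = 10^(-2.49) = 3.24 × 10^-3 M
At equilibrium [HA] = 0.0102 − 3.24 × 10^-3 = 6.96 × 10^-3 M
Ka = [H+][A-]/[HA] = (3.24 × 10^-3)² / 6.96 × 10^-3 = 1.51 × 10^-3
pKa = -log(1.51 × 10^-3) = 2.82

pKa = 2.82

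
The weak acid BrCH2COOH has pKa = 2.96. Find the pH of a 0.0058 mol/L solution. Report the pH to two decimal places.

pH = 2.69

BrCH2COOH ⇌ BrCH2COO- + H+
Ka = 10^(−2.96) = 1.10 × 10^-3
From the ICE table, Ka = [H+]²/(0.0058 − [H+]) = 1.10 × 10^-3.
[H+] is not negligible relative to C₀; solve [H+]² + 0.0011·[H+] − 6.38e-06 = 0.
[H+] = [−0.0011 + √(0.0011² + 2.55e-05)]/2 = 2.04 × 10^-3 M
pH = −log(2.04 × 10^-3) = 2.69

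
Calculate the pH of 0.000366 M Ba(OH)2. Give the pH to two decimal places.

pH = 10.86

Ba(OH)2 is a strong base (each formula unit releases 2 OH-); [OH-] = 0.000732 M.
pOH = -log(0.000732) = 3.14
pH = 14.00 - 3.14 = 10.86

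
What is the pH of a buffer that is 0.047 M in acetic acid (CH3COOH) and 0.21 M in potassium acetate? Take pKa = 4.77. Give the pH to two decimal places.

pH = 5.42

Henderson–Hasselbalch: pH = pKa + log([CH3COO-]/[CH3COOH]) = 4.77 + log(0.21/0.047)
pH = 4.77 + (+0.650) = 5.42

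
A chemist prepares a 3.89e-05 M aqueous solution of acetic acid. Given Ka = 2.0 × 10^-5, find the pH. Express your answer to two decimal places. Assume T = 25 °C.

CH3COOH ⇌ CH3COO- + H+
From the ICE table, Ka = x²/(3.89e-05 − x) = 2.0 × 10^-5.
Here C₀/Ka ≈ 1.94, so the small-x approximation fails. Use the quadratic:
x = [−2e-05 + √(2e-05² + 3.11e-09)]/2 = 1.96 × 10^-5 M
pH = −log(1.96 × 10^-5) = 4.71

pH = 4.71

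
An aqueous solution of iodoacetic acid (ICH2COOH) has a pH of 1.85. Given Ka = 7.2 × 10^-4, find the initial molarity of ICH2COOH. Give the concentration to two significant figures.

C₀ = 2.9 × 10^-1 M

[H+] = 10^(-1.85) = 1.41 × 10^-2 M = x
Ka = x²/(C₀ − x) ⇒ C₀ = x + x²/Ka
C₀ = 1.41 × 10^-2 + (1.41 × 10^-2)²/(7.2 × 10^-4) = 2.90 × 10^-1 M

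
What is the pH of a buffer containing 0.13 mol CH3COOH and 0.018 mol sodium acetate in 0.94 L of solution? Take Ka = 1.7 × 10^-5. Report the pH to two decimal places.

pH = 3.91

pKa = −log(1.7 × 10^-5) = 4.770
Henderson–Hasselbalch: pH = pKa + log([CH3COO-]/[CH3COOH]) = 4.770 + log(0.018/0.13)
pH = 4.770 + (-0.859) = 3.91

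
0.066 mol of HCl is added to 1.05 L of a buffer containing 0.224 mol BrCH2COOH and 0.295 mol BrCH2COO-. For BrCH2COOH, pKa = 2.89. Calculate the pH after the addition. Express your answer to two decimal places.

pH = 2.79

Added H+ converts BrCH2COO- to BrCH2COOH: BrCH2COOH → 0.29 mol, BrCH2COO- → 0.229 mol.
pH = pKa + log([A⁻]/[HA]) = 2.89 + log(0.229/0.29) = 2.89 -0.103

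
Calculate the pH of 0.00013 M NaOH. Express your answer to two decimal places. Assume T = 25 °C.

pH = 10.11

NaOH is a strong base; [OH-] = 0.00013 M.
pOH = -log(0.00013) = 3.89
pH = 14.00 - 3.89 = 10.11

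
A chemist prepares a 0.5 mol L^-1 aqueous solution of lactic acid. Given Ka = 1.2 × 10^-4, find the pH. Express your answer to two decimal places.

pH = 2.11

CH3CH(OH)COOH ⇌ CH3CH(OH)COO- + H+
From the ICE table, Ka = x²/(0.5 − x) = 1.2 × 10^-4.
Since Ka ≪ C₀, x ≈ √(Ka·C₀) = 7.75 × 10^-3 M.
pH = −log(7.75 × 10^-3) = 2.11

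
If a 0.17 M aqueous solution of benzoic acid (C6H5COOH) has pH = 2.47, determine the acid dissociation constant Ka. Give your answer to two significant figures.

[H+] = 10^(-2.47) = 3.39 × 10^-3 M
At equilibrium [HA] = 0.17 − 3.39 × 10^-3 = 1.67 × 10^-1 M
Ka = [H+][A-]/[HA] = (3.39 × 10^-3)² / 1.67 × 10^-1 = 6.9 × 10^-5

Ka = 6.9 × 10^-5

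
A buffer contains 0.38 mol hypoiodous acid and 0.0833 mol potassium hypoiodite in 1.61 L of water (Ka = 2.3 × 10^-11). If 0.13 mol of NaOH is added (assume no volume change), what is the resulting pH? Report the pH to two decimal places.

After neutralization: n(HOI) = 0.25 mol, n(OI-) = 0.213 mol.
pKa = −log(2.3 × 10^-11) = 10.638
pH = pKa + log([A⁻]/[HA]) = 10.638 + log(0.213/0.25) = 10.638 -0.070

pH = 10.57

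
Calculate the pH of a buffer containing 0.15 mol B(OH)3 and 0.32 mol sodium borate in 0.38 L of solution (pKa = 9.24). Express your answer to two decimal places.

pH = 9.57

Using pH = pKa + log([base]/[acid]) with [base]/[acid] = 0.32/0.15:
pH = 9.24 + (+0.329) = 9.57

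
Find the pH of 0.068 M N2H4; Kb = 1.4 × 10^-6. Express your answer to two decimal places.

N2H4 + H2O ⇌ N2H5+ + OH-
Kb = [OH-]²/(0.068 − [OH-]) = 1.4 × 10^-6
Since Kb ≪ C₀, [OH-] ≈ √(Kb·C₀) = 3.09 × 10^-4 M.
Check: 0.45% ionized — well under 5%, approximation valid.
pOH = −log(3.09 × 10^-4) = 3.51; pH = 14.00 − 3.51 = 10.49

pH = 10.49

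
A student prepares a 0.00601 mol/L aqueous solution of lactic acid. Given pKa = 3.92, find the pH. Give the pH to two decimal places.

pH = 3.10

CH3CH(OH)COOH ⇌ CH3CH(OH)COO- + H+
Ka = 10^(−3.92) = 1.20 × 10^-4
Ka = [H+]²/(0.00601 − [H+]) = 1.20 × 10^-4
Here C₀/Ka ≈ 50.1, so the small-[H+] approximation fails. Use the quadratic:
[H+] = (−Ka + √(Ka² + 4·Ka·C₀))/2 = 7.91 × 10^-4 M
pH = −log(7.91 × 10^-4) = 3.10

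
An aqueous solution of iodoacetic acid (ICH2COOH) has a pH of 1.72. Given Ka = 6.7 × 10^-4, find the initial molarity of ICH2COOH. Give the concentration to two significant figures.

C₀ = 5.6 × 10^-1 M

[H+] = 10^(-1.72) = 1.91 × 10^-2 M = x
Ka = x²/(C₀ − x) ⇒ C₀ = x + x²/Ka
C₀ = 1.91 × 10^-2 + (1.91 × 10^-2)²/(6.7 × 10^-4) = 5.64 × 10^-1 M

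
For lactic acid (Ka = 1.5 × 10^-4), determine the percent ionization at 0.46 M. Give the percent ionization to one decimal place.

CH3CH(OH)COOH ⇌ CH3CH(OH)COO- + H+; let x = [H+] at equilibrium.
x ≈ √(Ka·C₀) = √(1.5 × 10^-4 × 0.46) = 8.31 × 10^-3 M
Fraction ionized = 8.31 × 10^-3 / 0.46 = 0.0181 → 1.8%

1.8%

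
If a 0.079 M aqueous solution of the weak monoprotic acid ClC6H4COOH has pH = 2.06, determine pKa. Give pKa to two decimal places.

pKa = 2.97

[H+] = 10^(-2.06) = 8.71 × 10^-3 M
At equilibrium [HA] = 0.079 − 8.71 × 10^-3 = 7.03 × 10^-2 M
Ka = [H+][A-]/[HA] = (8.71 × 10^-3)² / 7.03 × 10^-2 = 1.08 × 10^-3
pKa = -log(1.08 × 10^-3) = 2.97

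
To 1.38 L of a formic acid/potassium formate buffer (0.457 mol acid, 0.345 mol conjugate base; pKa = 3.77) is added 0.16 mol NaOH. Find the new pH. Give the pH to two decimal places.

pH = 4.00

OH- converts HCOOH to HCOO-: HCOOH → 0.297 mol, HCOO- → 0.505 mol.
Henderson–Hasselbalch with mole ratio 0.505/0.297: pH = 3.77 + (+0.231)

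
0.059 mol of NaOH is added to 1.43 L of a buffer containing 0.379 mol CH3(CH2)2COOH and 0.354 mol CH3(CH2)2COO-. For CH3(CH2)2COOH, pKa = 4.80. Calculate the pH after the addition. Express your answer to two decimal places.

OH- converts CH3(CH2)2COOH to CH3(CH2)2COO-: CH3(CH2)2COOH → 0.32 mol, CH3(CH2)2COO- → 0.413 mol.
pH = pKa + log(n_CH3(CH2)2COO-/n_CH3(CH2)2COOH) = 4.80 + log(0.413/0.32) = 4.80 + (+0.111)

pH = 4.91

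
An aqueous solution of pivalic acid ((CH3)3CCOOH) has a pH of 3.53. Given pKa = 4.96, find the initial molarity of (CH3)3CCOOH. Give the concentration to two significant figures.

[H+] = 10^(-3.53) = 2.95 × 10^-4 M = x
Ka = 10^(−4.96) = 1.10 × 10^-5
Ka = x²/(C₀ − x) ⇒ C₀ = x + x²/Ka
C₀ = 2.95 × 10^-4 + (2.95 × 10^-4)²/(1.10 × 10^-5) = 8.21 × 10^-3 M

C₀ = 8.2 × 10^-3 M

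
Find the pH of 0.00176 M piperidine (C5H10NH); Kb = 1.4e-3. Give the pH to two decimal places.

C5H10NH + H2O ⇌ C5H10NH2+ + OH-
From the ICE table, Kb = x²/(0.00176 − x) = 1.4 × 10^-3.
x is not negligible relative to C₀; solve x² + 0.0014·x − 2.46e-06 = 0.
x = (−Kb + √(Kb² + 4·Kb·C₀))/2 = 1.02 × 10^-3 M
pOH = −log(1.02 × 10^-3) = 2.99; pH = 14.00 − 2.99 = 11.01

pH = 11.01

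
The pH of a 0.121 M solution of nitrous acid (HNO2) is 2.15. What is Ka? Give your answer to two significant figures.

Ka = 4.4 × 10^-4

[H+] = 10^(-2.15) = 7.08 × 10^-3 M
At equilibrium [HA] = 0.121 − 7.08 × 10^-3 = 1.14 × 10^-1 M
Ka = [H+][A-]/[HA] = (7.08 × 10^-3)² / 1.14 × 10^-1 = 4.4 × 10^-4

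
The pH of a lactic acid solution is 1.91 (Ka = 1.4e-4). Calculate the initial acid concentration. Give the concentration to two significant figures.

[H+] = 10^(-1.91) = 1.23 × 10^-2 M = x
Ka = x²/(C₀ − x) ⇒ C₀ = x + x²/Ka
C₀ = 1.23 × 10^-2 + (1.23 × 10^-2)²/(1.4 × 10^-4) = 1.09 M

C₀ = 1.1 M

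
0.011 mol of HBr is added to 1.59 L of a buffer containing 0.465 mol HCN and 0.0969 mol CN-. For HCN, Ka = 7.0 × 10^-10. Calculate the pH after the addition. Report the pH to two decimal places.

pH = 8.41

Added H+ converts CN- to HCN: HCN → 0.476 mol, CN- → 0.0859 mol.
pKa = −log(7.0 × 10^-10) = 9.155
pH = pKa + log(n_CN-/n_HCN) = 9.155 + log(0.0859/0.476) = 9.155 + (-0.744)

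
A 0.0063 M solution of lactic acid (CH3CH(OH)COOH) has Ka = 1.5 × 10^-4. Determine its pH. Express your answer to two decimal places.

CH3CH(OH)COOH ⇌ CH3CH(OH)COO- + H+
Let x = [H+] at equilibrium. Ka = x²/(0.0063 − x).
Here C₀/Ka ≈ 42, so the small-x approximation fails. Use the quadratic:
x = (−Ka + √(Ka² + 4·Ka·C₀))/2 = 9.00 × 10^-4 M
pH = −log[H+] = −log(9.00 × 10^-4) = 3.05

pH = 3.05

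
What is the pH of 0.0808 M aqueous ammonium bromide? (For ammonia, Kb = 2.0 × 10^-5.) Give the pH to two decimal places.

NH4+ is the conjugate acid of the weak base NH3.
Ka = Kw/Kb = 1.0×10^-14 / 2.0 × 10^-5 = 5.00 × 10^-10
From the ICE table, Ka = x²/(0.0808 − x) = 5.00 × 10^-10.
Since Ka ≪ C₀, x ≈ √(Ka·C₀) = 6.36 × 10^-6 M.
(x/C₀ = 0.0079% < 5%, so the approximation holds.)
pH = −log(6.36 × 10^-6) = 5.20

pH = 5.20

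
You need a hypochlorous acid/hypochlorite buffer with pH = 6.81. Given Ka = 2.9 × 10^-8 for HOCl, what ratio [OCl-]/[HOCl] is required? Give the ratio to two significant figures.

pKa = -log(2.9 × 10^-8) = 7.538
pH = pKa + log(r) ⇒ log(r) = 6.81 − 7.538 = -0.728
r = [OCl-]/[HOCl] = 10^(-0.728) = 0.187

ratio = 0.19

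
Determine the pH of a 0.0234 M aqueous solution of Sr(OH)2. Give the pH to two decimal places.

pH = 12.67

Sr(OH)2 is a strong base (each formula unit releases 2 OH-); [OH-] = 0.0468 M.
pOH = -log(0.0468) = 1.33
pH = 14.00 - 1.33 = 12.67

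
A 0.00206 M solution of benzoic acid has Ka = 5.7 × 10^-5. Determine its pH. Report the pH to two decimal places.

pH = 3.50

C6H5COOH ⇌ C6H5COO- + H+
Ka = [H+]²/(0.00206 − [H+]) = 5.7 × 10^-5
The 5% rule fails; solving [H+]² + Ka·[H+] − Ka·C₀ = 0 exactly:
[H+] = [−5.7e-05 + √(5.7e-05² + 4.7e-07)]/2 = 3.15 × 10^-4 M
pH = −log[H+] = −log(3.15 × 10^-4) = 3.50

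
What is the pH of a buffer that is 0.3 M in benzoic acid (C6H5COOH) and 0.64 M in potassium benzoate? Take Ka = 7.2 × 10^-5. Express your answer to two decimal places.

pH = 4.47

pKa = −log(7.2 × 10^-5) = 4.143
Henderson–Hasselbalch: pH = pKa + log([C6H5COO-]/[C6H5COOH]) = 4.143 + log(0.64/0.3)
pH = 4.143 + (+0.329) = 4.47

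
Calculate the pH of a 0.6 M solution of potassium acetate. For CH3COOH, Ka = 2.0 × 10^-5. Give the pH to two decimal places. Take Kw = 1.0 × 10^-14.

CH3COO- is the conjugate base of the weak acid CH3COOH.
Kb = Kw/Ka = 1.0×10^-14 / 2.0 × 10^-5 = 5.00 × 10^-10
From the ICE table, Kb = x²/(0.6 − x) = 5.00 × 10^-10.
Neglecting x in the denominator: x = √(5.00 × 10^-10 × 0.6) = 1.73 × 10^-5 M
(x/C₀ = 0.0029% < 5%, so the approximation holds.)
pOH = −log(1.73 × 10^-5) = 4.76; pH = 14.00 − 4.76 = 9.24

pH = 9.24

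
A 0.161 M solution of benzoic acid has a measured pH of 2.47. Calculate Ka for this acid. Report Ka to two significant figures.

[H+] = 10^(-2.47) = 3.39 × 10^-3 M
At equilibrium [HA] = 0.161 − 3.39 × 10^-3 = 1.58 × 10^-1 M
Ka = [H+][A-]/[HA] = (3.39 × 10^-3)² / 1.58 × 10^-1 = 7.3 × 10^-5

Ka = 7.3 × 10^-5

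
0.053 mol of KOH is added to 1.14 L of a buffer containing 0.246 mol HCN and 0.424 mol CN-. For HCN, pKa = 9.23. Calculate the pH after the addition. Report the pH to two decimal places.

OH- converts HCN to CN-: HCN → 0.193 mol, CN- → 0.477 mol.
pH = pKa + log([A⁻]/[HA]) = 9.23 + log(0.477/0.193) = 9.23 +0.393

pH = 9.62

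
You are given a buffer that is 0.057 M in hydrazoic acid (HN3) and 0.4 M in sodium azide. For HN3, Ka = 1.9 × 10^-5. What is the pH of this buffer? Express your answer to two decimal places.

pKa = −log(1.9 × 10^-5) = 4.721
Henderson–Hasselbalch: pH = pKa + log([N3-]/[HN3]) = 4.721 + log(0.4/0.057)
pH = 4.721 + (+0.846) = 5.57

pH = 5.57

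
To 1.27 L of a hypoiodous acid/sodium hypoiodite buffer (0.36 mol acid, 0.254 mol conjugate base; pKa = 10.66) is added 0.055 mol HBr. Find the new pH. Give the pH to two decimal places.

Added H+ converts OI- to HOI: HOI → 0.415 mol, OI- → 0.199 mol.
Henderson–Hasselbalch with mole ratio 0.199/0.415: pH = 10.66 + (-0.319)

pH = 10.34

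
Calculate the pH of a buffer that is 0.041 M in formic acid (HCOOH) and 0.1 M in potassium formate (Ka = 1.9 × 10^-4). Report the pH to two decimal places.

pKa = −log(1.9 × 10^-4) = 3.721
Using pH = pKa + log([base]/[acid]) with [base]/[acid] = 0.1/0.041:
pH = 3.721 + (+0.387) = 4.11

pH = 4.11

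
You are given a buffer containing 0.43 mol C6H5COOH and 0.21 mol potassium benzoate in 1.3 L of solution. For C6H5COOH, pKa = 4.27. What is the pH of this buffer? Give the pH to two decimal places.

Henderson–Hasselbalch: pH = pKa + log([C6H5COO-]/[C6H5COOH]) = 4.27 + log(0.21/0.43)
pH = 4.27 + (-0.311) = 3.96

pH = 3.96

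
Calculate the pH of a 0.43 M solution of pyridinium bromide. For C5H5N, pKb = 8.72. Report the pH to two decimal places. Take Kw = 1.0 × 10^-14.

C5H5NH+ is the conjugate acid of the weak base C5H5N.
Kb = 10^(−8.72) = 1.91 × 10^-9
Ka = Kw/Kb = 1.0×10^-14 / 1.91 × 10^-9 = 5.24 × 10^-6
Ka = x²/(0.43 − x) = 5.24 × 10^-6
Since Ka ≪ C₀, x ≈ √(Ka·C₀) = 1.50 × 10^-3 M.
(x/C₀ = 0.35% < 5%, so the approximation holds.)
pH = −log(1.50 × 10^-3) = 2.82

pH = 2.82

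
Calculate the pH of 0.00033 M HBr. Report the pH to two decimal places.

HBr is a strong acid and dissociates completely, so [H+] = 0.00033 M.
pH = -log(0.00033) = 3.48

pH = 3.48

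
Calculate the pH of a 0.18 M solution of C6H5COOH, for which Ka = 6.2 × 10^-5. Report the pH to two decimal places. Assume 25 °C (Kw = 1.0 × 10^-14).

pH = 2.48

C6H5COOH ⇌ C6H5COO- + H+
From the ICE table, Ka = x²/(0.18 − x) = 6.2 × 10^-5.
Assume x ≪ 0.18: x ≈ √(6.2 × 10^-5 × 0.18) = 3.34 × 10^-3 M
pH = −log[H+] = −log(3.34 × 10^-3) = 2.48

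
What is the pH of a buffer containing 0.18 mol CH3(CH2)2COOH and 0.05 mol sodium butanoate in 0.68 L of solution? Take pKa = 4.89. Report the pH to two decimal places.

pH = 4.33

pH = pKa + log([A⁻]/[HA]) = 4.89 + log(0.05/0.18)
pH = 4.89 + (-0.556) = 4.33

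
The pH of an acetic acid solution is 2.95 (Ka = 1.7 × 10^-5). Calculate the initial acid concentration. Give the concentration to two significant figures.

[H+] = 10^(-2.95) = 1.12 × 10^-3 M = x
Ka = x²/(C₀ − x) ⇒ C₀ = x + x²/Ka
C₀ = 1.12 × 10^-3 + (1.12 × 10^-3)²/(1.7 × 10^-5) = 7.49 × 10^-2 M

C₀ = 7.5 × 10^-2 M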